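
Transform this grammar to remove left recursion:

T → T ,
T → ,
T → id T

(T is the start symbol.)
T is directly left-recursive. The standard transformation for
  A → A α₁ | ... | A α_m | β₁ | ... | β_n
is
  A  → β₁ A' | ... | β_n A'
  A' → α₁ A' | ... | α_m A' | ε

T → , becomes T → , T'
T → id T becomes T → id T T'
T → T , becomes T' → , T'
Add T' → ε

Resulting grammar:
T → , T'
T → id T T'
T' → , T'
T' → ε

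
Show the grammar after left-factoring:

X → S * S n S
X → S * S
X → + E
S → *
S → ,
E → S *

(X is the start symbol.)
Left-factoring transforms A → αβ₁ | αβ₂ into A → αA' and A' → β₁ | β₂
(α is the longest common prefix among the alternatives). Repeat until
no nonterminal has two alternatives with a common prefix.

Round 1: X has alternatives sharing prefix 'S * S'. Introduce X': X → S * S X'
  Add: X' → n S
  Add: X' → ε

No remaining common prefixes — done.

Resulting grammar:
X → S * S X'
X' → n S
X' → ε
X → + E
S → *
S → ,
E → S *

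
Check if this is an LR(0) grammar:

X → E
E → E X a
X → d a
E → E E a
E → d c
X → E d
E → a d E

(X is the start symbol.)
Augment with X' → X and build the canonical LR(0) collection (I0 = CLOSURE({[X' → . X]}), then GOTO on every symbol after a dot until no new states appear). It has 15 states:
  I0: { [E → . E E a], [E → . E X a], [E → . a d E], [E → . d c], [X → . E d], [X → . E], [X → . d a], [X' → . X] }  — shift
  I1: { [E → . E E a], [E → . E X a], [E → . a d E], [E → . d c], [E → E . E a], [E → E . X a], [X → . E d], [X → . E], [X → . d a], [X → E . d], [X → E .] }  — shift, reduce
  I2: { [X' → X .] }  — accept
  I3: { [E → a . d E] }  — shift
  I4: { [E → d . c], [X → d . a] }  — shift
  I5: { [X → d a .] }  — reduce
  I6: { [E → d c .] }  — reduce
  I7: { [E → . E E a], [E → . E X a], [E → . a d E], [E → . d c], [E → a d . E] }  — shift
  I8: { [E → . E E a], [E → . E X a], [E → . a d E], [E → . d c], [E → E . E a], [E → E . X a], [E → a d E .], [X → . E d], [X → . E], [X → . d a] }  — shift, reduce
  I9: { [E → d . c] }  — shift
  I10: { [E → . E E a], [E → . E X a], [E → . a d E], [E → . d c], [E → E . E a], [E → E . X a], [E → E E . a], [X → . E d], [X → . E], [X → . d a], [X → E . d], [X → E .] }  — shift, reduce
  I11: { [E → E X . a] }  — shift
  I12: { [E → E X a .] }  — reduce
  I13: { [E → E E a .], [E → a . d E] }  — shift, reduce
  I14: { [E → d . c], [X → E d .], [X → d . a] }  — shift, reduce

Conflict in state I1:
  Shift-reduce conflict between [X → E .] and [E → . a d E]
So the grammar is NOT LR(0).

Answer: No. Shift-reduce conflict between [X → E .] and [E → . a d E]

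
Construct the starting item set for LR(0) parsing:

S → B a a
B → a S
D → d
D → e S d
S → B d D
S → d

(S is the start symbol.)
{ [B → . a S], [S → . B a a], [S → . B d D], [S → . d], [S' → . S] }

First, augment the grammar with S' → S
I₀ = CLOSURE({ [S' → . S] }):
  [S' → . S] has the dot before S: add [S → . B a a], [S → . B d D], [S → . d]
  [S → . B a a] has the dot before B: add [B → . a S]
No further items can be added.

I₀ = { [B → . a S], [S → . B a a], [S → . B d D], [S → . d], [S' → . S] }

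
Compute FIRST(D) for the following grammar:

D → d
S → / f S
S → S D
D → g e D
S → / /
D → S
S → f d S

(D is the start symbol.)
{ '/', 'd', 'f', 'g' }

To compute FIRST(D), examine every production with D on the left-hand side, reading each right-hand side left to right until a non-nullable symbol is reached.

FIRST sets of the other non-terminals involved (by the same procedure, iterated to a fixed point):
  FIRST(S) = { '/', 'f' }

From D → d:
  - d is a terminal: add 'd' and stop
From D → g e D:
  - g is a terminal: add 'g' and stop
From D → S:
  - S is a non-terminal: add FIRST(S) \ {ε} = { '/', 'f' }
    S is not nullable, so stop

Collecting: FIRST(D) = { '/', 'd', 'f', 'g' }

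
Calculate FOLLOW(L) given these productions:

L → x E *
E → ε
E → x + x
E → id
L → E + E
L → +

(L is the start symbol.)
{ $ }

L is the start symbol, so $ ∈ FOLLOW(L).
L does not occur on any right-hand side.

Taking the union: FOLLOW(L) = { $ }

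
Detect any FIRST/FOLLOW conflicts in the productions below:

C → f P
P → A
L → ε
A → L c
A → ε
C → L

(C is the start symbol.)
No FIRST/FOLLOW conflicts.

A FIRST/FOLLOW conflict occurs when a non-terminal N has a nullable alternative N → β (β ⇒* ε) and another alternative N → α with FIRST(α) ∩ FOLLOW(N) ≠ ∅: on such a lookahead the parser cannot decide between expanding α and letting N vanish via β.

Nullable non-terminals: A, C, L, P.
FIRST sets used below: FIRST(L) = { ε }

A: nullable alternative(s) A → ε; FOLLOW(A) = { $ }
  A → L c: FIRST \ {ε} = { 'c' } — disjoint from FOLLOW(A)
  A → ε: FIRST \ {ε} = { } — this is the only nullable alternative, skip

C: nullable alternative(s) C → L; FOLLOW(C) = { $ }
  C → f P: FIRST \ {ε} = { 'f' } — disjoint from FOLLOW(C)
  C → L: FIRST \ {ε} = { } — this is the only nullable alternative, skip
L has a nullable alternative but only one production, so nothing to check.
P has a nullable alternative but only one production, so nothing to check.

No FIRST/FOLLOW conflicts found.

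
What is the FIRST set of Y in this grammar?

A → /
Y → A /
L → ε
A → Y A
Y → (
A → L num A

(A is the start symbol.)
To compute FIRST(Y), examine every production with Y on the left-hand side, reading each right-hand side left to right until a non-nullable symbol is reached.

FIRST sets of the other non-terminals involved (by the same procedure, iterated to a fixed point):
  FIRST(A) = { '(', '/', 'num' }

From Y → A /:
  - A is a non-terminal: add FIRST(A) \ {ε} = { '(', '/', 'num' }
    A is not nullable, so stop
From Y → (:
  - '(' is a terminal: add '(' and stop

Collecting: FIRST(Y) = { '(', '/', 'num' }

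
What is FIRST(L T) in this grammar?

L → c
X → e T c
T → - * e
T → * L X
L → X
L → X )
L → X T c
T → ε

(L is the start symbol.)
{ 'c', 'e' }

FIRST sets of the non-terminals involved (from the grammar, by fixed-point iteration):
  FIRST(L) = { 'c', 'e' }

To compute FIRST(L T), process the symbols left to right:
Symbol L is a non-terminal. Add FIRST(L) \ {ε} = { 'c', 'e' }
L is not nullable (ε ∉ FIRST(L)), so stop here.
FIRST(L T) = { 'c', 'e' }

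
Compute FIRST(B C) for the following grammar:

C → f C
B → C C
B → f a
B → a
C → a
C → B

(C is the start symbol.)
FIRST sets of the non-terminals involved (from the grammar, by fixed-point iteration):
  FIRST(B) = { 'a', 'f' }

To compute FIRST(B C), process the symbols left to right:
Symbol B is a non-terminal. Add FIRST(B) \ {ε} = { 'a', 'f' }
B is not nullable (ε ∉ FIRST(B)), so stop here.
FIRST(B C) = { 'a', 'f' }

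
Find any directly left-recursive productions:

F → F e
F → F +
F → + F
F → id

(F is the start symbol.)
F → F e: LEFT RECURSIVE (starts with F)
F → F +: LEFT RECURSIVE (starts with F)
F → + F: starts with '+'
F → id: starts with id

The grammar has direct left recursion on: F.

Answer: Yes, F is left-recursive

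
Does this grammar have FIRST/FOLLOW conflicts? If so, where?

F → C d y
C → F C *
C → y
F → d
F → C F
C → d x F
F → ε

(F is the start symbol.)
Yes. F → C d y with FOLLOW(F) on { 'd', 'y' }; F → d with FOLLOW(F) on { 'd' }; F → C F with FOLLOW(F) on { 'd', 'y' }

A FIRST/FOLLOW conflict occurs when a non-terminal N has a nullable alternative N → β (β ⇒* ε) and another alternative N → α with FIRST(α) ∩ FOLLOW(N) ≠ ∅: on such a lookahead the parser cannot decide between expanding α and letting N vanish via β.

Nullable non-terminals: F.
FIRST sets used below: FIRST(C) = { 'd', 'y' }

F: nullable alternative(s) F → ε; FOLLOW(F) = { $, '*', 'd', 'y' }
  F → C d y: FIRST \ {ε} = { 'd', 'y' } — overlaps FOLLOW(F) on { 'd', 'y' }: CONFLICT
  F → d: FIRST \ {ε} = { 'd' } — overlaps FOLLOW(F) on { 'd' }: CONFLICT
  F → C F: FIRST \ {ε} = { 'd', 'y' } — overlaps FOLLOW(F) on { 'd', 'y' }: CONFLICT
  F → ε: FIRST \ {ε} = { } — this is the only nullable alternative, skip

C has no nullable alternative, so no FIRST/FOLLOW check is needed there.

So the grammar has 3 FIRST/FOLLOW conflicts (marked CONFLICT above).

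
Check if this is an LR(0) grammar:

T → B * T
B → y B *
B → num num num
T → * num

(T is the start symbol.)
A grammar is LR(0) if no state in the canonical LR(0) collection has:
  - both a shift item (dot before a terminal) and a complete item (shift-reduce conflict), or
  - two or more complete items (reduce-reduce conflict; the accept item [T' → T .] counts as a complete item here).

Augment with T' → T and build the canonical LR(0) collection (I0 = CLOSURE({[T' → . T]}), then GOTO on every symbol after a dot until no new states appear). It has 13 states:
  I0: { [B → . num num num], [B → . y B *], [T → . * num], [T → . B * T], [T' → . T] }  — shift
  I1: { [T → * . num] }  — shift
  I2: { [T → B . * T] }  — shift
  I3: { [T' → T .] }  — accept
  I4: { [B → num . num num] }  — shift
  I5: { [B → . num num num], [B → . y B *], [B → y . B *] }  — shift
  I6: { [B → y B . *] }  — shift
  I7: { [B → y B * .] }  — reduce
  I8: { [B → num num . num] }  — shift
  I9: { [B → num num num .] }  — reduce
  I10: { [B → . num num num], [B → . y B *], [T → . * num], [T → . B * T], [T → B * . T] }  — shift
  I11: { [T → B * T .] }  — reduce
  I12: { [T → * num .] }  — reduce

Every state is either a pure shift/goto state or contains exactly one complete item and nothing to shift — no conflicts. The grammar is LR(0).

Answer: Yes, the grammar is LR(0)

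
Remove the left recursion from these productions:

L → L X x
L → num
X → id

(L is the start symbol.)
L → num L'
L' → X x L'
L' → ε
X → id

L is directly left-recursive. The standard transformation for
  A → A α₁ | ... | A α_m | β₁ | ... | β_n
is
  A  → β₁ A' | ... | β_n A'
  A' → α₁ A' | ... | α_m A' | ε

L → num becomes L → num L'
L → L X x becomes L' → X x L'
Add L' → ε

Productions for other non-terminals are unchanged:
  X → id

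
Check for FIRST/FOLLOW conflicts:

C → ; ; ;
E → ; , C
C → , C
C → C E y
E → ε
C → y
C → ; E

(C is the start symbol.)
Nullable non-terminals: E.

E: nullable alternative(s) E → ε; FOLLOW(E) = { $, ';', 'y' }
  E → ; , C: FIRST \ {ε} = { ';' } — overlaps FOLLOW(E) on { ';' }: CONFLICT
  E → ε: FIRST \ {ε} = { } — this is the only nullable alternative, skip

C has no nullable alternative, so no FIRST/FOLLOW check is needed there.

So the grammar has 1 FIRST/FOLLOW conflict (marked CONFLICT above).

Answer: Yes. E → ';' ',' C with FOLLOW(E) on { ';' }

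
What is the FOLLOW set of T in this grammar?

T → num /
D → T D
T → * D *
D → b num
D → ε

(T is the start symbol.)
{ $, '*', 'b', 'num' }

To compute FOLLOW(T), find every occurrence of T on a right-hand side N → α T β: add FIRST(β) \ {ε}, and if β is empty or nullable also add FOLLOW(N). Iterate to a fixed point.

T is the start symbol, so $ ∈ FOLLOW(T).
In D → T D: T is followed by D, add FIRST(D) \ {ε} = { '*', 'b', 'num' }
  D is nullable, so also add FOLLOW(D)

The FOLLOW sets referred to above (computed the same way, to a fixed point):
  FOLLOW(D) = { '*' }

Taking the union: FOLLOW(T) = { $, '*', 'b', 'num' }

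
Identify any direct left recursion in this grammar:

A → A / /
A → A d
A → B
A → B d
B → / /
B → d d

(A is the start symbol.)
Yes, A is left-recursive

Direct left recursion occurs when N → N α for some non-terminal N (the right-hand side begins with the left-hand side itself).

A → A / /: LEFT RECURSIVE (starts with A)
A → A d: LEFT RECURSIVE (starts with A)
A → B: starts with B
A → B d: starts with B
B → / /: starts with '/'
B → d d: starts with d

The grammar has direct left recursion on: A.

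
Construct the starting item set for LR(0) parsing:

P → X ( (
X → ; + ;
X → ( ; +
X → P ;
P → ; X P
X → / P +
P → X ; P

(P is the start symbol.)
{ [P → . ; X P], [P → . X ( (], [P → . X ; P], [P' → . P], [X → . ( ; +], [X → . / P +], [X → . ; + ;], [X → . P ;] }

First, augment the grammar with P' → P
I₀ = CLOSURE({ [P' → . P] }):
  [P' → . P] has the dot before P: add [P → . X ( (], [P → . ; X P], [P → . X ; P]
  [P → . X ( (] has the dot before X: add [X → . ; + ;], [X → . ( ; +], [X → . P ;], [X → . / P +]
No further items can be added.

I₀ = { [P → . ; X P], [P → . X ( (], [P → . X ; P], [P' → . P], [X → . ( ; +], [X → . / P +], [X → . ; + ;], [X → . P ;] }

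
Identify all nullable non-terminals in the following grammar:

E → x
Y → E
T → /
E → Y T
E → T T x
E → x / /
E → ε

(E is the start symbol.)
A non-terminal is nullable if it can derive ε (the empty string): either it has an ε-production, or it has a production whose right-hand side consists entirely of nullable non-terminals.

ε-productions: E → ε
So E is immediately nullable.
Y → E: every symbol on the right is nullable, so Y is nullable too.
No further non-terminal can be added: every production for the remaining non-terminals contains a terminal or a non-nullable non-terminal.
Nullable = { 'E', 'Y' }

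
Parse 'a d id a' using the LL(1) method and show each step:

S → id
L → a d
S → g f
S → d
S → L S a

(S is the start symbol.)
LL(1) parsing maintains a stack (initially the start symbol over $) and the input. At each step: if the stack top is a terminal, match it against the current input token; if it is a non-terminal N, replace it with the RHS of M[N, lookahead] (the unique production whose predict set contains the lookahead).

Stack is shown with the top on the left.

Stack      Input       Action
-----------------------------
S $        a d id a $  output S → L S a
L S a $    a d id a $  output L → a d
a d S a $  a d id a $  match 'a'
d S a $    d id a $    match 'd'
S a $      id a $      output S → id
id a $     id a $      match 'id'
a $        a $         match 'a'
$          $           accept

The string is accepted.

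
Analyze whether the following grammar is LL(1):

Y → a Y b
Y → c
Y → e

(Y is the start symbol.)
A grammar is LL(1) if for each non-terminal N with multiple productions, the predict sets of those productions are pairwise disjoint, where PREDICT(N → α) = (FIRST(α) \ {ε}) ∪ (FOLLOW(N) if α ⇒* ε).

For Y:
  PREDICT(Y → a Y b) = { 'a' }
  PREDICT(Y → c) = { 'c' }
  PREDICT(Y → e) = { 'e' }

All predict sets are disjoint. The grammar IS LL(1).

Answer: Yes, the grammar is LL(1).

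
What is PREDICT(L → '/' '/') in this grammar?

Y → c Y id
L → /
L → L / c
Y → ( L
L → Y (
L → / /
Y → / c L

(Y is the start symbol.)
PREDICT(L → '/' '/') = (FIRST(RHS) \ {ε}) ∪ (FOLLOW(L) if ε ∈ FIRST(RHS), i.e. RHS ⇒* ε)
FIRST('/' '/') = { '/' }
ε ∉ FIRST('/' '/'), so FOLLOW(L) is not added.
PREDICT(L → '/' '/') = { '/' }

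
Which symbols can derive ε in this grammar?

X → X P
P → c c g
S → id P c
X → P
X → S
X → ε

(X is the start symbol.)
A non-terminal is nullable if it can derive ε (the empty string): either it has an ε-production, or it has a production whose right-hand side consists entirely of nullable non-terminals.

ε-productions: X → ε
So X is immediately nullable.
No further non-terminal can be added: every production for the remaining non-terminals contains a terminal or a non-nullable non-terminal.
Nullable = { 'X' }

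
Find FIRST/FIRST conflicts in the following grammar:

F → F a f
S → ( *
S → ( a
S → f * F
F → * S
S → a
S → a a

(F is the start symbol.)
FIRST sets of the non-terminals at (or reachable through a nullable prefix from) the front of some alternative:
  FIRST(F) = { '*' }

Productions for F:
  F → F a f: FIRST = { '*' }
  F → * S: FIRST = { '*' }
Productions for S:
  S → ( *: FIRST = { '(' }
  S → ( a: FIRST = { '(' }
  S → f * F: FIRST = { 'f' }
  S → a: FIRST = { 'a' }
  S → a a: FIRST = { 'a' }

Conflict for F: F → F a f and F → * S
  Overlap: { '*' }
Conflict for S: S → ( * and S → ( a
  Overlap: { '(' }
Conflict for S: S → a and S → a a
  Overlap: { 'a' }

Answer: Yes. F → F a f / F → '*' S on { '*' }; S → '(' '*' / S → '(' a on { '(' }; S → a / S → a a on { 'a' }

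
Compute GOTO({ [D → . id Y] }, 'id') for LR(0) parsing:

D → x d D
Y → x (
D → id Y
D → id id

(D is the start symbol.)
{ [D → id . Y], [Y → . x (] }

GOTO(I, 'id') = CLOSURE({ [A → αX.β] : [A → α.Xβ] ∈ I, X = 'id' })

Items with dot before 'id', with the dot advanced:
  [D → . id Y] → [D → id . Y]
Closure of the advanced items:
  [D → id . Y] has the dot before Y: add [Y → . x (]

GOTO = { [D → id . Y], [Y → . x (] }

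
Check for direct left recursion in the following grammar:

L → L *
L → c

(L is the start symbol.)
Direct left recursion occurs when N → N α for some non-terminal N (the right-hand side begins with the left-hand side itself).

L → L *: LEFT RECURSIVE (starts with L)
L → c: starts with c

The grammar has direct left recursion on: L.

Answer: Yes, L is left-recursive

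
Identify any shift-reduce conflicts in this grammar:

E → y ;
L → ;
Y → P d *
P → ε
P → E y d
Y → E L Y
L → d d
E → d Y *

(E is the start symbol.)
Yes — I2: [P → .] vs [E → . d Y *]; I12: [P → .] vs [E → . d Y *]

A shift-reduce conflict occurs when an LR(0) state has both:
  - a complete (reduce) item [A → α .] (dot at the end), and
  - a shift item [B → β . c γ] (dot before a terminal).

Augment with E' → E and build the canonical LR(0) collection (I0 = CLOSURE({[E' → . E]}), then GOTO on every symbol after a dot until no new states appear). It has 18 states:
  I0: { [E → . d Y *], [E → . y ;], [E' → . E] }  — shift
  I1: { [E' → E .] }  — accept
  I2: { [E → . d Y *], [E → . y ;], [E → d . Y *], [P → . E y d], [P → .], [Y → . E L Y], [Y → . P d *] }  — shift, reduce
  I3: { [E → y . ;] }  — shift
  I4: { [E → y ; .] }  — reduce
  I5: { [L → . ;], [L → . d d], [P → E . y d], [Y → E . L Y] }  — shift
  I6: { [Y → P . d *] }  — shift
  I7: { [E → d Y . *] }  — shift
  I8: { [E → d Y * .] }  — reduce
  I9: { [Y → P d . *] }  — shift
  I10: { [Y → P d * .] }  — reduce
  I11: { [L → ; .] }  — reduce
  I12: { [E → . d Y *], [E → . y ;], [P → . E y d], [P → .], [Y → . E L Y], [Y → . P d *], [Y → E L . Y] }  — shift, reduce
  I13: { [L → d . d] }  — shift
  I14: { [P → E y . d] }  — shift
  I15: { [P → E y d .] }  — reduce
  I16: { [L → d d .] }  — reduce
  I17: { [Y → E L Y .] }  — reduce

I2 contains reduce item [P → .] and shift items [E → . d Y *], [E → . y ;] — shift-reduce conflict.
I12 contains reduce item [P → .] and shift items [E → . d Y *], [E → . y ;] — shift-reduce conflict.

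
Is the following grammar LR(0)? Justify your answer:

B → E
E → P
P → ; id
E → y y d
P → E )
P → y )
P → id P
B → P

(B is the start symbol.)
A grammar is LR(0) if no state in the canonical LR(0) collection has:
  - both a shift item (dot before a terminal) and a complete item (shift-reduce conflict), or
  - two or more complete items (reduce-reduce conflict; the accept item [B' → B .] counts as a complete item here).

Augment with B' → B and build the canonical LR(0) collection (I0 = CLOSURE({[B' → . B]}), then GOTO on every symbol after a dot until no new states appear). It has 14 states:
  I0: { [B → . E], [B → . P], [B' → . B], [E → . P], [E → . y y d], [P → . ; id], [P → . E )], [P → . id P], [P → . y )] }  — shift
  I1: { [P → ; . id] }  — shift
  I2: { [B' → B .] }  — accept
  I3: { [B → E .], [P → E . )] }  — shift, reduce
  I4: { [B → P .], [E → P .] }  — 2 reduces
  I5: { [E → . P], [E → . y y d], [P → . ; id], [P → . E )], [P → . id P], [P → . y )], [P → id . P] }  — shift
  I6: { [E → y . y d], [P → y . )] }  — shift
  I7: { [P → y ) .] }  — reduce
  I8: { [E → y y . d] }  — shift
  I9: { [E → y y d .] }  — reduce
  I10: { [P → E . )] }  — shift
  I11: { [E → P .], [P → id P .] }  — 2 reduces
  I12: { [P → E ) .] }  — reduce
  I13: { [P → ; id .] }  — reduce

Conflict in state I3:
  Shift-reduce conflict between [B → E .] and [P → E . )]
So the grammar is NOT LR(0).

Answer: No. Shift-reduce conflict between [B → E .] and [P → E . )]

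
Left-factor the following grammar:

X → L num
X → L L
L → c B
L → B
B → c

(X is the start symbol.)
X → L X'
X' → num
X' → L
L → c B
L → B
B → c

Left-factoring transforms A → αβ₁ | αβ₂ into A → αA' and A' → β₁ | β₂
(α is the longest common prefix among the alternatives). Repeat until
no nonterminal has two alternatives with a common prefix.

Round 1: X has alternatives sharing prefix 'L'. Introduce X': X → L X'
  Add: X' → num
  Add: X' → L

No remaining common prefixes — done.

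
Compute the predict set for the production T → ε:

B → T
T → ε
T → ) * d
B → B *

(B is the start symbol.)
PREDICT(T → ε) = (FIRST(RHS) \ {ε}) ∪ (FOLLOW(T) if ε ∈ FIRST(RHS), i.e. RHS ⇒* ε)
The right-hand side is ε (FIRST(ε) = { ε }), so the predict set is FOLLOW(T) = { $, '*' }
PREDICT(T → ε) = { $, '*' }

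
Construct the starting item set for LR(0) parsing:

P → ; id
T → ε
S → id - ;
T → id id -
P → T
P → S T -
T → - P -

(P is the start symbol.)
First, augment the grammar with P' → P
I₀ = CLOSURE({ [P' → . P] }):
  [P' → . P] has the dot before P: add [P → . ; id], [P → . T], [P → . S T -]
  [P → . T] has the dot before T: add [T → .], [T → . id id -], [T → . - P -]
  [P → . S T -] has the dot before S: add [S → . id - ;]
No further items can be added.

I₀ = { [P → . ; id], [P → . S T -], [P → . T], [P' → . P], [S → . id - ;], [T → . - P -], [T → . id id -], [T → .] }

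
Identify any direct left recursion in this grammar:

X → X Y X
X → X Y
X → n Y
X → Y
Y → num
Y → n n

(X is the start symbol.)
Yes, X is left-recursive

X → X Y X: LEFT RECURSIVE (starts with X)
X → X Y: LEFT RECURSIVE (starts with X)
X → n Y: starts with n
X → Y: starts with Y
Y → num: starts with num
Y → n n: starts with n

The grammar has direct left recursion on: X.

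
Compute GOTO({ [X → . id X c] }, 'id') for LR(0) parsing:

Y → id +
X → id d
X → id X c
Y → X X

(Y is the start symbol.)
GOTO(I, 'id') = CLOSURE({ [A → αX.β] : [A → α.Xβ] ∈ I, X = 'id' })

Items with dot before 'id', with the dot advanced:
  [X → . id X c] → [X → id . X c]
Closure of the advanced items:
  [X → id . X c] has the dot before X: add [X → . id d], [X → . id X c]

GOTO = { [X → . id X c], [X → . id d], [X → id . X c] }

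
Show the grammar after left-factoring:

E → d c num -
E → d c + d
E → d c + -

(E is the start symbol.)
Left-factoring transforms A → αβ₁ | αβ₂ into A → αA' and A' → β₁ | β₂
(α is the longest common prefix among the alternatives). Repeat until
no nonterminal has two alternatives with a common prefix.

Round 1: E has alternatives sharing prefix 'd c'. Introduce E': E → d c E'
  Add: E' → num -
  Add: E' → + d
  Add: E' → + -

Round 2: E' has alternatives sharing prefix '+'. Introduce E'': E' → + E''
  Add: E'' → d
  Add: E'' → -

No remaining common prefixes — done.

Resulting grammar:
E → d c E'
E' → num -
E' → + E''
E'' → d
E'' → -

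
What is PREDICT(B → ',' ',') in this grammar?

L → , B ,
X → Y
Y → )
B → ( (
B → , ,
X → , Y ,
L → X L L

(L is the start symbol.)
PREDICT(B → ',' ',') = (FIRST(RHS) \ {ε}) ∪ (FOLLOW(B) if ε ∈ FIRST(RHS), i.e. RHS ⇒* ε)
FIRST(',' ',') = { ',' }
ε ∉ FIRST(',' ','), so FOLLOW(B) is not added.
PREDICT(B → ',' ',') = { ',' }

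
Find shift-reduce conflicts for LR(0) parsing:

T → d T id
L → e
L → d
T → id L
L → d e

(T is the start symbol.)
A shift-reduce conflict occurs when an LR(0) state has both:
  - a complete (reduce) item [A → α .] (dot at the end), and
  - a shift item [B → β . c γ] (dot before a terminal).

Augment with T' → T and build the canonical LR(0) collection (I0 = CLOSURE({[T' → . T]}), then GOTO on every symbol after a dot until no new states appear). It has 10 states:
  I0: { [T → . d T id], [T → . id L], [T' → . T] }  — shift
  I1: { [T' → T .] }  — accept
  I2: { [T → . d T id], [T → . id L], [T → d . T id] }  — shift
  I3: { [L → . d e], [L → . d], [L → . e], [T → id . L] }  — shift
  I4: { [T → id L .] }  — reduce
  I5: { [L → d . e], [L → d .] }  — shift, reduce
  I6: { [L → e .] }  — reduce
  I7: { [L → d e .] }  — reduce
  I8: { [T → d T . id] }  — shift
  I9: { [T → d T id .] }  — reduce

I5 contains reduce item [L → d .] and shift item [L → d . e] — shift-reduce conflict.

Answer: Yes — I5: [L → d .] vs [L → d . e]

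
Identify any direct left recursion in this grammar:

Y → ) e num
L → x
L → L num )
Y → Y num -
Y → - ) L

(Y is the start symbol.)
Direct left recursion occurs when N → N α for some non-terminal N (the right-hand side begins with the left-hand side itself).

Y → ) e num: starts with ')'
L → x: starts with x
L → L num ): LEFT RECURSIVE (starts with L)
Y → Y num -: LEFT RECURSIVE (starts with Y)
Y → - ) L: starts with '-'

The grammar has direct left recursion on: L, Y.

Answer: Yes, L, Y are left-recursive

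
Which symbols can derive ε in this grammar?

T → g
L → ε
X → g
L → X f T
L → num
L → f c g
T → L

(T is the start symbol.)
{ 'L', 'T' }

A non-terminal is nullable if it can derive ε (the empty string): either it has an ε-production, or it has a production whose right-hand side consists entirely of nullable non-terminals.

ε-productions: L → ε
So L is immediately nullable.
T → L: every symbol on the right is nullable, so T is nullable too.
No further non-terminal can be added: every production for the remaining non-terminals contains a terminal or a non-nullable non-terminal.
Nullable = { 'L', 'T' }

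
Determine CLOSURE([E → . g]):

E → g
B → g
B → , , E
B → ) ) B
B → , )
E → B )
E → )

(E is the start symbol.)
To compute CLOSURE, for each item [A → α.Bβ] where B is a non-terminal, add [B → .γ] for all productions B → γ; repeat for the newly added items until nothing changes.

Start with: [E → . g]
The dot precedes the terminal g, so nothing is added.

CLOSURE = { [E → . g] }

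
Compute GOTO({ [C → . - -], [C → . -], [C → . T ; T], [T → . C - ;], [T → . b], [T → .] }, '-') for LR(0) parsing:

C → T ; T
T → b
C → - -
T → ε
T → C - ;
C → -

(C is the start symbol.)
GOTO(I, '-') = CLOSURE({ [A → αX.β] : [A → α.Xβ] ∈ I, X = '-' })

Items with dot before '-', with the dot advanced:
  [C → . -] → [C → - .]
  [C → . - -] → [C → - . -]
Closure adds nothing (no advanced item has the dot before a non-terminal).

GOTO = { [C → - . -], [C → - .] }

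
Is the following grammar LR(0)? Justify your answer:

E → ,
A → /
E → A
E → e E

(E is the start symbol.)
A grammar is LR(0) if no state in the canonical LR(0) collection has:
  - both a shift item (dot before a terminal) and a complete item (shift-reduce conflict), or
  - two or more complete items (reduce-reduce conflict; the accept item [E' → E .] counts as a complete item here).

Augment with E' → E and build the canonical LR(0) collection (I0 = CLOSURE({[E' → . E]}), then GOTO on every symbol after a dot until no new states appear). It has 7 states:
  I0: { [A → . /], [E → . ,], [E → . A], [E → . e E], [E' → . E] }  — shift
  I1: { [E → , .] }  — reduce
  I2: { [A → / .] }  — reduce
  I3: { [E → A .] }  — reduce
  I4: { [E' → E .] }  — accept
  I5: { [A → . /], [E → . ,], [E → . A], [E → . e E], [E → e . E] }  — shift
  I6: { [E → e E .] }  — reduce

Every state is either a pure shift/goto state or contains exactly one complete item and nothing to shift — no conflicts. The grammar is LR(0).

Answer: Yes, the grammar is LR(0)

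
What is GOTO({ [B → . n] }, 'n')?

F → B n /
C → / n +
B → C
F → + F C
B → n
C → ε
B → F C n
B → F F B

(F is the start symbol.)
{ [B → n .] }

GOTO(I, 'n') = CLOSURE({ [A → αX.β] : [A → α.Xβ] ∈ I, X = 'n' })

Items with dot before 'n', with the dot advanced:
  [B → . n] → [B → n .]
Closure adds nothing (no advanced item has the dot before a non-terminal).

GOTO = { [B → n .] }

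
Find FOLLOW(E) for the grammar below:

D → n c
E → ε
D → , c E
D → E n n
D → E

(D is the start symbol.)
{ $, 'n' }

In D → , c E: E is at the end, add FOLLOW(D)
In D → E n n: E is followed by n n, add FIRST(n n) \ {ε} = { 'n' }
In D → E: E is at the end, add FOLLOW(D)

The FOLLOW sets referred to above (computed the same way, to a fixed point):
  FOLLOW(D) = { $ }

Taking the union: FOLLOW(E) = { $, 'n' }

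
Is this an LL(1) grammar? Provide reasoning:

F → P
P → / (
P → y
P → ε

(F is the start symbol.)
A grammar is LL(1) if for each non-terminal N with multiple productions, the predict sets of those productions are pairwise disjoint, where PREDICT(N → α) = (FIRST(α) \ {ε}) ∪ (FOLLOW(N) if α ⇒* ε).

Relevant sets:
  FOLLOW(P) = { $ }

For P:
  PREDICT(P → '/' '(') = { '/' }
  PREDICT(P → y) = { 'y' }
  PREDICT(P → ε) = { $ }
F has a single production, so nothing to check there.

All predict sets are disjoint. The grammar IS LL(1).

Answer: Yes, the grammar is LL(1).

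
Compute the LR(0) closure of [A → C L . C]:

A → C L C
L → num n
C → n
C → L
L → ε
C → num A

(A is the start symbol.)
{ [A → C L . C], [C → . L], [C → . n], [C → . num A], [L → . num n], [L → .] }

Start with: [A → C L . C]
  [A → C L . C] has the dot before C: add [C → . n], [C → . L], [C → . num A]
  [C → . L] has the dot before L: add [L → . num n], [L → .]
No further items can be added.

CLOSURE = { [A → C L . C], [C → . L], [C → . n], [C → . num A], [L → . num n], [L → .] }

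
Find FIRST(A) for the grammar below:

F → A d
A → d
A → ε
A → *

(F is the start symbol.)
{ '*', 'd', ε }

From A → d:
  - d is a terminal: add 'd' and stop
From A → ε:
  - ε-production, so ε ∈ FIRST(A)
From A → *:
  - '*' is a terminal: add '*' and stop

Collecting: FIRST(A) = { '*', 'd', ε }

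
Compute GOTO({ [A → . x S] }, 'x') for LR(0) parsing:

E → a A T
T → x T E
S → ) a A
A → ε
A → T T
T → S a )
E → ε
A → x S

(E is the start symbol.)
GOTO(I, 'x') = CLOSURE({ [A → αX.β] : [A → α.Xβ] ∈ I, X = 'x' })

Items with dot before 'x', with the dot advanced:
  [A → . x S] → [A → x . S]
Closure of the advanced items:
  [A → x . S] has the dot before S: add [S → . ) a A]

GOTO = { [A → x . S], [S → . ) a A] }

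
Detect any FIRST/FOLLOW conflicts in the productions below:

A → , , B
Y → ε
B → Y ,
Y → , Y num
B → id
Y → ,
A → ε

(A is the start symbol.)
Nullable non-terminals: A, Y.

A: nullable alternative(s) A → ε; FOLLOW(A) = { $ }
  A → , , B: FIRST \ {ε} = { ',' } — disjoint from FOLLOW(A)
  A → ε: FIRST \ {ε} = { } — this is the only nullable alternative, skip

Y: nullable alternative(s) Y → ε; FOLLOW(Y) = { ',', 'num' }
  Y → ε: FIRST \ {ε} = { } — this is the only nullable alternative, skip
  Y → , Y num: FIRST \ {ε} = { ',' } — overlaps FOLLOW(Y) on { ',' }: CONFLICT
  Y → ,: FIRST \ {ε} = { ',' } — overlaps FOLLOW(Y) on { ',' }: CONFLICT

B has no nullable alternative, so no FIRST/FOLLOW check is needed there.

So the grammar has 2 FIRST/FOLLOW conflicts (marked CONFLICT above).

Answer: Yes. Y → ',' Y num with FOLLOW(Y) on { ',' }; Y → ',' with FOLLOW(Y) on { ',' }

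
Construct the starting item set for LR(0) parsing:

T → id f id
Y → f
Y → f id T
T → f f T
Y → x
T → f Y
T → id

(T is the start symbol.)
First, augment the grammar with T' → T
I₀ = CLOSURE({ [T' → . T] }):
  [T' → . T] has the dot before T: add [T → . id f id], [T → . f f T], [T → . f Y], [T → . id]
No further items can be added.

I₀ = { [T → . f Y], [T → . f f T], [T → . id f id], [T → . id], [T' → . T] }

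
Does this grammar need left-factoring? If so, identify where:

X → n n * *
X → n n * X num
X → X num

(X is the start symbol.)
Yes, X has productions with common prefix 'n n *'

Left-factoring is needed when two productions for the same non-terminal
share a common prefix on the right-hand side.

Productions for X:
  X → n n * *
  X → n n * X num
  X → X num

Found common prefix 'n n *' in productions for X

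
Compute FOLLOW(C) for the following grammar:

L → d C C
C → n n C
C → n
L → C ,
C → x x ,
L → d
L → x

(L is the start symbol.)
To compute FOLLOW(C), find every occurrence of C on a right-hand side N → α C β: add FIRST(β) \ {ε}, and if β is empty or nullable also add FOLLOW(N). Iterate to a fixed point.

In L → d C C: C is followed by C, add FIRST(C) \ {ε} = { 'n', 'x' }
In L → d C C: C is at the end, add FOLLOW(L)
In C → n n C: C is at the end; this adds FOLLOW(C) to itself — nothing new
In L → C ,: C is followed by ',', add FIRST(',') \ {ε} = { ',' }

The FOLLOW sets referred to above (computed the same way, to a fixed point):
  FOLLOW(L) = { $ }

Taking the union: FOLLOW(C) = { $, ',', 'n', 'x' }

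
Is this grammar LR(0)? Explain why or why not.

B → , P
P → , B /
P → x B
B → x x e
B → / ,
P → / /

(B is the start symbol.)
Yes, the grammar is LR(0)

A grammar is LR(0) if no state in the canonical LR(0) collection has:
  - both a shift item (dot before a terminal) and a complete item (shift-reduce conflict), or
  - two or more complete items (reduce-reduce conflict; the accept item [B' → B .] counts as a complete item here).

Augment with B' → B and build the canonical LR(0) collection (I0 = CLOSURE({[B' → . B]}), then GOTO on every symbol after a dot until no new states appear). It has 16 states:
  I0: { [B → . , P], [B → . / ,], [B → . x x e], [B' → . B] }  — shift
  I1: { [B → , . P], [P → . , B /], [P → . / /], [P → . x B] }  — shift
  I2: { [B → / . ,] }  — shift
  I3: { [B' → B .] }  — accept
  I4: { [B → x . x e] }  — shift
  I5: { [B → x x . e] }  — shift
  I6: { [B → x x e .] }  — reduce
  I7: { [B → / , .] }  — reduce
  I8: { [B → . , P], [B → . / ,], [B → . x x e], [P → , . B /] }  — shift
  I9: { [P → / . /] }  — shift
  I10: { [B → , P .] }  — reduce
  I11: { [B → . , P], [B → . / ,], [B → . x x e], [P → x . B] }  — shift
  I12: { [P → x B .] }  — reduce
  I13: { [P → / / .] }  — reduce
  I14: { [P → , B . /] }  — shift
  I15: { [P → , B / .] }  — reduce

Every state is either a pure shift/goto state or contains exactly one complete item and nothing to shift — no conflicts. The grammar is LR(0).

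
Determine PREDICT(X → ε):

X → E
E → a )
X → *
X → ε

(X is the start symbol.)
{ $ }

PREDICT(X → ε) = (FIRST(RHS) \ {ε}) ∪ (FOLLOW(X) if ε ∈ FIRST(RHS), i.e. RHS ⇒* ε)
The right-hand side is ε (FIRST(ε) = { ε }), so the predict set is FOLLOW(X) = { $ }
PREDICT(X → ε) = { $ }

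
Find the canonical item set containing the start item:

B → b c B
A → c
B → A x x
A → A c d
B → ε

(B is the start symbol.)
First, augment the grammar with B' → B
I₀ = CLOSURE({ [B' → . B] }):
  [B' → . B] has the dot before B: add [B → . b c B], [B → . A x x], [B → .]
  [B → . A x x] has the dot before A: add [A → . c], [A → . A c d]
No further items can be added.

I₀ = { [A → . A c d], [A → . c], [B → . A x x], [B → . b c B], [B → .], [B' → . B] }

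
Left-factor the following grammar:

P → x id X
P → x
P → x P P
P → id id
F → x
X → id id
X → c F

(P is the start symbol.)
Left-factoring transforms A → αβ₁ | αβ₂ into A → αA' and A' → β₁ | β₂
(α is the longest common prefix among the alternatives). Repeat until
no nonterminal has two alternatives with a common prefix.

Round 1: P has alternatives sharing prefix 'x'. Introduce P': P → x P'
  Add: P' → id X
  Add: P' → ε
  Add: P' → P P

No remaining common prefixes — done.

Resulting grammar:
P → x P'
P' → id X
P' → ε
P' → P P
P → id id
F → x
X → id id
X → c F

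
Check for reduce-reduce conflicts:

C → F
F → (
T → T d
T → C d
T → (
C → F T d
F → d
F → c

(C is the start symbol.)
A reduce-reduce conflict occurs when an LR(0) state has two complete items [A → α .] and [B → β .] — both call for a reduction, and with no lookahead the parser cannot choose between them.

Augment with C' → C and build the canonical LR(0) collection (I0 = CLOSURE({[C' → . C]}), then GOTO on every symbol after a dot until no new states appear). It has 11 states:
  I0: { [C → . F T d], [C → . F], [C' → . C], [F → . (], [F → . c], [F → . d] }  — shift
  I1: { [F → ( .] }  — reduce
  I2: { [C' → C .] }  — accept
  I3: { [C → . F T d], [C → . F], [C → F . T d], [C → F .], [F → . (], [F → . c], [F → . d], [T → . (], [T → . C d], [T → . T d] }  — shift, reduce
  I4: { [F → c .] }  — reduce
  I5: { [F → d .] }  — reduce
  I6: { [F → ( .], [T → ( .] }  — 2 reduces
  I7: { [T → C . d] }  — shift
  I8: { [C → F T . d], [T → T . d] }  — shift
  I9: { [C → F T d .], [T → T d .] }  — 2 reduces
  I10: { [T → C d .] }  — reduce

I6 contains complete items [F → ( .], [T → ( .] — reduce-reduce conflict.
I9 contains complete items [C → F T d .], [T → T d .] — reduce-reduce conflict.

Answer: Yes — I6: [F → ( .] vs [T → ( .]; I9: [C → F T d .] vs [T → T d .]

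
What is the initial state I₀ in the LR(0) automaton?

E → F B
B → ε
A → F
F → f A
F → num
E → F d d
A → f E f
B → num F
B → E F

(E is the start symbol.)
{ [E → . F B], [E → . F d d], [E' → . E], [F → . f A], [F → . num] }

First, augment the grammar with E' → E
I₀ = CLOSURE({ [E' → . E] }):
  [E' → . E] has the dot before E: add [E → . F B], [E → . F d d]
  [E → . F B] has the dot before F: add [F → . f A], [F → . num]
No further items can be added.

I₀ = { [E → . F B], [E → . F d d], [E' → . E], [F → . f A], [F → . num] }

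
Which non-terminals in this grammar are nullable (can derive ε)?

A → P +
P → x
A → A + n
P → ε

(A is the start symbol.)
{ 'P' }

A non-terminal is nullable if it can derive ε (the empty string): either it has an ε-production, or it has a production whose right-hand side consists entirely of nullable non-terminals.

ε-productions: P → ε
So P is immediately nullable.
No further non-terminal can be added: every production for the remaining non-terminals contains a terminal or a non-nullable non-terminal.
Nullable = { 'P' }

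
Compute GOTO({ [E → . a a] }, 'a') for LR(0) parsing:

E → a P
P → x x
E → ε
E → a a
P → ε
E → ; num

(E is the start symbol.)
{ [E → a . a] }

GOTO(I, 'a') = CLOSURE({ [A → αX.β] : [A → α.Xβ] ∈ I, X = 'a' })

Items with dot before 'a', with the dot advanced:
  [E → . a a] → [E → a . a]
Closure adds nothing (no advanced item has the dot before a non-terminal).

GOTO = { [E → a . a] }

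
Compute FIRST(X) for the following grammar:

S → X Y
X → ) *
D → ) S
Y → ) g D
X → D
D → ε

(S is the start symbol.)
{ ')', ε }

To compute FIRST(X), examine every production with X on the left-hand side, reading each right-hand side left to right until a non-nullable symbol is reached.

FIRST sets of the other non-terminals involved (by the same procedure, iterated to a fixed point):
  FIRST(D) = { ')', ε }

From X → ) *:
  - ')' is a terminal: add ')' and stop
From X → D:
  - D is a non-terminal: add FIRST(D) \ {ε} = { ')' }
    D is nullable and nothing follows, so the whole right-hand side can vanish: ε ∈ FIRST(X)

Collecting: FIRST(X) = { ')', ε }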